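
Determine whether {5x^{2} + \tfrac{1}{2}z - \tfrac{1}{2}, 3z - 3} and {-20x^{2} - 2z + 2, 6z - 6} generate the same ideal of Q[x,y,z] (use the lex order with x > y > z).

Equality of ideals is decidable: compute both reduced Gröbner bases (unique for the ordering) and check whether they agree.
Buchberger on the first generating set:
f_1 = 5x^{2} + \tfrac{1}{2}z - \tfrac{1}{2}, LT = x^{2}.
f_2 = 3z - 3, LT = z.

The S-polynomials (S(f_1,f_2)) all reduce to 0 modulo the current basis, so we have a Gröbner basis.
Inter-reduce: drop elements whose leading term is divisible by another's, tail-reduce, and make monic.
Reduced Gröbner basis: {x^{2}, z - 1}.

Buchberger on the second generating set:
h_1 = -20x^{2} - 2z + 2, LT = x^{2}.
h_2 = 6z - 6, LT = z.

The S-polynomials (S(h_1,h_2)) all reduce to 0 modulo the current basis, so we have a Gröbner basis.
Inter-reduce: drop elements whose leading term is divisible by another's, tail-reduce, and make monic.
Reduced Gröbner basis: {x^{2}, z - 1}.

Same reduced basis, so the two generating sets span the same ideal.

Yes, the ideals are equal.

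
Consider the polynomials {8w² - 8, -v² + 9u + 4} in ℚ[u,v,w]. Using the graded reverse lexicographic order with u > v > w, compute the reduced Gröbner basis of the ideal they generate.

G = {v² - 9u - 4, w² - 1}

Buchberger's algorithm terminates because the ascending chain of leading-term ideals stabilizes.

f_1 = 8w² - 8, LT = w².
f_2 = -v² + 9u + 4, LT = v².

The S-polynomials (S(f_1,f_2)) all reduce to 0 modulo the current basis, so we have a Gröbner basis.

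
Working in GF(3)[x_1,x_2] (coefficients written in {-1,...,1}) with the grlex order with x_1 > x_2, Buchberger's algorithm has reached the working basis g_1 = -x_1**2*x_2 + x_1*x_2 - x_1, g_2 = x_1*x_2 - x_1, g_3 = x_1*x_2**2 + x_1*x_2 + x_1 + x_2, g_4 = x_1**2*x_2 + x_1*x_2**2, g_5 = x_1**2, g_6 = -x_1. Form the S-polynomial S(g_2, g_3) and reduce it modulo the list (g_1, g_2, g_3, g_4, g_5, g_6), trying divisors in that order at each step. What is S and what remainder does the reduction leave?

lcm(LM(g_2), LM(g_3)) = x_1*x_2**2.
S = (lcm/LT(g_2))·g_2 − (lcm/LT(g_3))·g_3 = x_1*x_2 - x_1 - x_2.
Reduce S modulo (g_1, g_2, g_3, g_4, g_5, g_6) in that order:
  leading term x_1*x_2: subtract (1)·g_2 from x_1*x_2 - x_1 - x_2 → -x_2
  leading term x_2: no divisor's leading term divides it; move -x_2 to the remainder.
The remainder -x_2 is nonzero, so it would be added as the next basis element.

S(g_2, g_3) = x_1*x_2 - x_1 - x_2; remainder on division = -x_2.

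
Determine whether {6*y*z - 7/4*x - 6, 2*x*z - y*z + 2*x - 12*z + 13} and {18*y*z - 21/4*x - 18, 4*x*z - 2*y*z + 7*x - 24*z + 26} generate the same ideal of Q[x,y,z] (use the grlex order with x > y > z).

Equality of ideals is decidable: compute both reduced Gröbner bases (unique for the ordering) and check whether they agree.
Buchberger on the first generating set:
f_1 = 6*y*z - 7/4*x - 6, LT = y*z.
f_2 = 2*x*z - y*z + 2*x - 12*z + 13, LT = x*z.

S(f_1,f_2): lcm = x*y*z. S = 1/2*y**2*z - 7/24*x**2 - x*y + 6*y*z - x - 13/2*y.
  leading term y**2*z: subtract (1/12*y)·f_1 from 1/2*y**2*z - 7/24*x**2 - x*y + 6*y*z - x - 13/2*y → -7/24*x**2 - 41/48*x*y + 6*y*z - x - 6*y
  leading term x**2: no divisor's leading term divides it; move -7/24*x**2 to the remainder.
  leading term x*y: no divisor's leading term divides it; move -41/48*x*y to the remainder.
  leading term y*z: subtract (1)·f_1 from 6*y*z - x - 6*y → 3/4*x - 6*y + 6
  leading term x: no divisor's leading term divides it; move 3/4*x to the remainder.
  leading term y: no divisor's leading term divides it; move -6*y to the remainder.
  leading term 1: no divisor's leading term divides it; move 6 to the remainder.
  remainder -7/24*x**2 - 41/48*x*y + 3/4*x - 6*y + 6 ≠ 0; add g_3 = -7/24*x**2 - 41/48*x*y + 3/4*x - 6*y + 6 to the basis.

The other S-polynomials (S(f_1,g_3), S(f_2,g_3)) all reduce to 0 modulo the current basis, so we have a Gröbner basis.
Inter-reduce: drop elements whose leading term is divisible by another's, tail-reduce, and make monic.
Reduced Gröbner basis: {x**2 + 41/14*x*y - 18/7*x + 144/7*y - 144/7, x*z + 41/48*x - 6*z + 6, y*z - 7/24*x - 1}.

Buchberger on the second generating set:
h_1 = 18*y*z - 21/4*x - 18, LT = y*z.
h_2 = 4*x*z - 2*y*z + 7*x - 24*z + 26, LT = x*z.

S(h_1,h_2): lcm = x*y*z. S = 1/2*y**2*z - 7/24*x**2 - 7/4*x*y + 6*y*z - x - 13/2*y.
  leading term y**2*z: subtract (1/36*y)·h_1 from 1/2*y**2*z - 7/24*x**2 - 7/4*x*y + 6*y*z - x - 13/2*y → -7/24*x**2 - 77/48*x*y + 6*y*z - x - 6*y
  leading term x**2: no divisor's leading term divides it; move -7/24*x**2 to the remainder.
  leading term x*y: no divisor's leading term divides it; move -77/48*x*y to the remainder.
  leading term y*z: subtract (1/3)·h_1 from 6*y*z - x - 6*y → 3/4*x - 6*y + 6
  leading term x: no divisor's leading term divides it; move 3/4*x to the remainder.
  leading term y: no divisor's leading term divides it; move -6*y to the remainder.
  leading term 1: no divisor's leading term divides it; move 6 to the remainder.
  remainder -7/24*x**2 - 77/48*x*y + 3/4*x - 6*y + 6 ≠ 0; add k_3 = -7/24*x**2 - 77/48*x*y + 3/4*x - 6*y + 6 to the basis.

The other S-polynomials (S(h_1,k_3), S(h_2,k_3)) all reduce to 0 modulo the current basis, so we have a Gröbner basis.
Inter-reduce: drop elements whose leading term is divisible by another's, tail-reduce, and make monic.
Reduced Gröbner basis: {x**2 + 11/2*x*y - 18/7*x + 144/7*y - 144/7, x*z + 77/48*x - 6*z + 6, y*z - 7/24*x - 1}.

The bases are distinct; the ideals are different.

No, the ideals differ.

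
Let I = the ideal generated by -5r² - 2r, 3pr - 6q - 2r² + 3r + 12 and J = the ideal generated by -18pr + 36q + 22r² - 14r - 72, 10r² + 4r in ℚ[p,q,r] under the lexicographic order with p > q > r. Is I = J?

Two ideals are equal iff their reduced Gröbner bases coincide (the reduced basis is unique for a fixed ordering).
Buchberger on the first generating set:
f_1 = -5r² - 2r, LT = r².
f_2 = 3pr - 6q - 2r² + 3r + 12, LT = pr.

S(f_1,f_2): lcm = pr². S = ⅖pr + 2qr + ⅔r³ - r² - 4r.
  leading term pr: subtract (2/15)·f_2 from ⅖pr + 2qr + ⅔r³ - r² - 4r → 2qr + ⅘q + ⅔r³ - 11/15r² - 22/5r - 8/5
  leading term qr: no divisor's leading term divides it; move 2qr to the remainder.
  leading term q: no divisor's leading term divides it; move ⅘q to the remainder.
  leading term r³: subtract (-2/15r)·f_1 from ⅔r³ - 11/15r² - 22/5r - 8/5 → -r² - 22/5r - 8/5
  leading term r²: subtract (⅕)·f_1 from -r² - 22/5r - 8/5 → -4r - 8/5
  leading term r: no divisor's leading term divides it; move -4r to the remainder.
  leading term 1: no divisor's leading term divides it; move -8/5 to the remainder.
  remainder 2qr + ⅘q - 4r - 8/5 ≠ 0; add g_3 = 2qr + ⅘q - 4r - 8/5 to the basis.

S(f_2,g_3): lcm = pqr. S = -⅖pq + 2pr + ⅘p - 2q² - ⅔qr² + qr + 4q.
  leading term pq: no divisor's leading term divides it; move -⅖pq to the remainder.
  leading term pr: subtract (⅔)·f_2 from 2pr + ⅘p - 2q² - ⅔qr² + qr + 4q → ⅘p - 2q² - ⅔qr² + qr + 8q + 4/3r² - 2r - 8
  leading term p: no divisor's leading term divides it; move ⅘p to the remainder.
  leading term q²: no divisor's leading term divides it; move -2q² to the remainder.
  leading term qr²: subtract (2/15q)·f_1 from -⅔qr² + qr + 8q + 4/3r² - 2r - 8 → 19/15qr + 8q + 4/3r² - 2r - 8
  leading term qr: subtract (19/30)·g_3 from 19/15qr + 8q + 4/3r² - 2r - 8 → 562/75q + 4/3r² + 8/15r - 524/75
  leading term q: no divisor's leading term divides it; move 562/75q to the remainder.
  leading term r²: subtract (-4/15)·f_1 from 4/3r² + 8/15r - 524/75 → -524/75
  leading term 1: no divisor's leading term divides it; move -524/75 to the remainder.
  remainder -⅖pq + ⅘p - 2q² + 562/75q - 524/75 ≠ 0; add g_4 = -⅖pq + ⅘p - 2q² + 562/75q - 524/75 to the basis.

The other S-polynomials (S(f_1,g_3), S(f_1,g_4), S(f_2,g_4), S(g_3,g_4)) all reduce to 0 modulo the current basis, so we have a Gröbner basis.
Inter-reduce: drop elements whose leading term is divisible by another's, tail-reduce, and make monic.
Reduced Gröbner basis: {pq - 2p + 5q² - 281/15q + 262/15, pr - 2q + 19/15r + 4, qr + ⅖q - 2r - ⅘, r² + ⅖r}.

Buchberger on the second generating set:
h_1 = -18pr + 36q + 22r² - 14r - 72, LT = pr.
h_2 = 10r² + 4r, LT = r².

S(h_1,h_2): lcm = pr². S = -⅖pr - 2qr - 11/9r³ + 7/9r² + 4r.
  leading term pr: subtract (1/45)·h_1 from -⅖pr - 2qr - 11/9r³ + 7/9r² + 4r → -2qr - ⅘q - 11/9r³ + 13/45r² + 194/45r + 8/5
  leading term qr: no divisor's leading term divides it; move -2qr to the remainder.
  leading term q: no divisor's leading term divides it; move -⅘q to the remainder.
  leading term r³: subtract (-11/90r)·h_2 from -11/9r³ + 13/45r² + 194/45r + 8/5 → 7/9r² + 194/45r + 8/5
  leading term r²: subtract (7/90)·h_2 from 7/9r² + 194/45r + 8/5 → 4r + 8/5
  leading term r: no divisor's leading term divides it; move 4r to the remainder.
  leading term 1: no divisor's leading term divides it; move 8/5 to the remainder.
  remainder -2qr - ⅘q + 4r + 8/5 ≠ 0; add k_3 = -2qr - ⅘q + 4r + 8/5 to the basis.

S(h_1,k_3): lcm = pqr. S = -⅖pq + 2pr + ⅘p - 2q² - 11/9qr² + 7/9qr + 4q.
  leading term pq: no divisor's leading term divides it; move -⅖pq to the remainder.
  leading term pr: subtract (-1/9)·h_1 from 2pr + ⅘p - 2q² - 11/9qr² + 7/9qr + 4q → ⅘p - 2q² - 11/9qr² + 7/9qr + 8q + 22/9r² - 14/9r - 8
  leading term p: no divisor's leading term divides it; move ⅘p to the remainder.
  leading term q²: no divisor's leading term divides it; move -2q² to the remainder.
  leading term qr²: subtract (-11/90q)·h_2 from -11/9qr² + 7/9qr + 8q + 22/9r² - 14/9r - 8 → 19/15qr + 8q + 22/9r² - 14/9r - 8
  leading term qr: subtract (-19/30)·k_3 from 19/15qr + 8q + 22/9r² - 14/9r - 8 → 562/75q + 22/9r² + 44/45r - 524/75
  leading term q: no divisor's leading term divides it; move 562/75q to the remainder.
  leading term r²: subtract (11/45)·h_2 from 22/9r² + 44/45r - 524/75 → -524/75
  leading term 1: no divisor's leading term divides it; move -524/75 to the remainder.
  remainder -⅖pq + ⅘p - 2q² + 562/75q - 524/75 ≠ 0; add k_4 = -⅖pq + ⅘p - 2q² + 562/75q - 524/75 to the basis.

The other S-polynomials (S(h_2,k_3), S(h_1,k_4), S(h_2,k_4), S(k_3,k_4)) all reduce to 0 modulo the current basis, so we have a Gröbner basis.
Inter-reduce: drop elements whose leading term is divisible by another's, tail-reduce, and make monic.
Reduced Gröbner basis: {pq - 2p + 5q² - 281/15q + 262/15, pr - 2q + 19/15r + 4, qr + ⅖q - 2r - ⅘, r² + ⅖r}.

Same reduced basis, so the two generating sets span the same ideal.
The choice of monomial ordering does not affect the verdict — as long as both bases are computed under the same ordering, their equality decides ideal equality.

Yes, the ideals are equal.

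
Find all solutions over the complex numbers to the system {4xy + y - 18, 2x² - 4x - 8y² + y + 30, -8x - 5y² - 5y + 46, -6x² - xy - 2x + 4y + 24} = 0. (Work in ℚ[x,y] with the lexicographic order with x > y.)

Compute a lex Gröbner basis by Buchberger's algorithm.
f_1 = 4xy + y - 18, LT = xy.
f_2 = 2x² - 4x - 8y² + y + 30, LT = x².
f_3 = -8x - 5y² - 5y + 46, LT = x.
f_4 = -6x² - xy - 2x + 4y + 24, LT = x².

S(f_1,f_2): lcm = x²y. S = 9/4xy - 9/2x + 4y³ - ½y² - 15y.
  leading term xy: subtract (9/16)·f_1 from 9/4xy - 9/2x + 4y³ - ½y² - 15y → -9/2x + 4y³ - ½y² - 249/16y + 81/8
  leading term x: subtract (9/16)·f_3 from -9/2x + 4y³ - ½y² - 249/16y + 81/8 → 4y³ + 37/16y² - 51/4y - 63/4
  leading term y³: no divisor's leading term divides it; move 4y³ to the remainder.
  leading term y²: no divisor's leading term divides it; move 37/16y² to the remainder.
  leading term y: no divisor's leading term divides it; move -51/4y to the remainder.
  leading term 1: no divisor's leading term divides it; move -63/4 to the remainder.
  remainder 4y³ + 37/16y² - 51/4y - 63/4 ≠ 0; add h_5 = 4y³ + 37/16y² - 51/4y - 63/4 to the basis.

S(f_1,f_3): lcm = xy. S = -⅝y³ - ⅝y² + 6y - 9/2.
  leading term y³: subtract (-5/32)·h_5 from -⅝y³ - ⅝y² + 6y - 9/2 → -135/512y² + 513/128y - 891/128
  leading term y²: no divisor's leading term divides it; move -135/512y² to the remainder.
  leading term y: no divisor's leading term divides it; move 513/128y to the remainder.
  leading term 1: no divisor's leading term divides it; move -891/128 to the remainder.
  remainder -135/512y² + 513/128y - 891/128 ≠ 0; add h_6 = -135/512y² + 513/128y - 891/128 to the basis.

S(f_1,f_4): lcm = x²y. S = -⅙xy² - 1/12xy - 9/2x + ⅔y² + 4y.
  leading term xy²: subtract (-1/24y)·f_1 from -⅙xy² - 1/12xy - 9/2x + ⅔y² + 4y → -1/12xy - 9/2x + 17/24y² + 13/4y
  leading term xy: subtract (-1/48)·f_1 from -1/12xy - 9/2x + 17/24y² + 13/4y → -9/2x + 17/24y² + 157/48y - ⅜
  leading term x: subtract (9/16)·f_3 from -9/2x + 17/24y² + 157/48y - ⅜ → 169/48y² + 73/12y - 105/4
  leading term y²: subtract (-5408/405)·h_6 from 169/48y² + 73/12y - 105/4 → 298/5y - 596/5
  leading term y: no divisor's leading term divides it; move 298/5y to the remainder.
  leading term 1: no divisor's leading term divides it; move -596/5 to the remainder.
  remainder 298/5y - 596/5 ≠ 0; add h_7 = 298/5y - 596/5 to the basis.

The other S-polynomials (S(f_2,f_3), S(f_2,f_4), S(f_3,f_4), S(f_1,h_5), S(f_2,h_5), S(f_3,h_5), S(f_4,h_5), S(f_1,h_6), S(f_2,h_6), S(f_3,h_6), S(f_4,h_6), S(h_5,h_6), S(f_1,h_7), S(f_2,h_7), S(f_3,h_7), S(f_4,h_7), S(h_5,h_7), S(h_6,h_7)) all reduce to 0 modulo the current basis, so we have a Gröbner basis.
Inter-reduce: drop elements whose leading term is divisible by another's, tail-reduce, and make monic.
Reduced Gröbner basis: {x - 2, y - 2}.

From the last basis element, y - 2 = 0, so y takes values in {2}. Each choice, substituted upward through the basis, yields the corresponding point(s) of the solution set.
  y = 2: the earlier basis element becomes x - 2 = 0, giving x = 2 — point (2, 2).
Check: every point annihilates each of the original generators.

{(2, 2)}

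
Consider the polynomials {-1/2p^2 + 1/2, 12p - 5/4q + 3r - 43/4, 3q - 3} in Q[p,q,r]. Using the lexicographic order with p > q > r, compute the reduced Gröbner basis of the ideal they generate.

G = {p + 1/4r - 1, q - 1, r^2 - 8r}

This is the nonlinear analogue of row-reducing a linear system.

f_1 = -1/2p^2 + 1/2, LT = p^2.
f_2 = 12p - 5/4q + 3r - 43/4, LT = p.
f_3 = 3q - 3, LT = q.

S(f_1,f_2): lcm = p^2. S = 5/48pq - 1/4pr + 43/48p - 1.
  leading term pq: subtract (5/576q)·f_2 from 5/48pq - 1/4pr + 43/48p - 1 → -1/4pr + 43/48p + 25/2304q^2 - 5/192qr + 215/2304q - 1
  leading term pr: subtract (-1/48r)·f_2 from -1/4pr + 43/48p + 25/2304q^2 - 5/192qr + 215/2304q - 1 → 43/48p + 25/2304q^2 - 5/96qr + 215/2304q + 1/16r^2 - 43/192r - 1
  leading term p: subtract (43/576)·f_2 from 43/48p + 25/2304q^2 - 5/96qr + 215/2304q + 1/16r^2 - 43/192r - 1 → 25/2304q^2 - 5/96qr + 215/1152q + 1/16r^2 - 43/96r - 455/2304
  leading term q^2: subtract (25/6912q)·f_3 from 25/2304q^2 - 5/96qr + 215/1152q + 1/16r^2 - 43/96r - 455/2304 → -5/96qr + 455/2304q + 1/16r^2 - 43/96r - 455/2304
  leading term qr: subtract (-5/288r)·f_3 from -5/96qr + 455/2304q + 1/16r^2 - 43/96r - 455/2304 → 455/2304q + 1/16r^2 - 1/2r - 455/2304
  leading term q: subtract (455/6912)·f_3 from 455/2304q + 1/16r^2 - 1/2r - 455/2304 → 1/16r^2 - 1/2r
  leading term r^2: no divisor's leading term divides it; move 1/16r^2 to the remainder.
  leading term r: no divisor's leading term divides it; move -1/2r to the remainder.
  remainder 1/16r^2 - 1/2r ≠ 0; add g_4 = 1/16r^2 - 1/2r to the basis.

The other S-polynomials (S(f_1,f_3), S(f_2,f_3), S(f_1,g_4), S(f_2,g_4), S(f_3,g_4)) all reduce to 0 modulo the current basis, so we have a Gröbner basis.
Inter-reduce: drop elements whose leading term is divisible by another's, tail-reduce, and make monic.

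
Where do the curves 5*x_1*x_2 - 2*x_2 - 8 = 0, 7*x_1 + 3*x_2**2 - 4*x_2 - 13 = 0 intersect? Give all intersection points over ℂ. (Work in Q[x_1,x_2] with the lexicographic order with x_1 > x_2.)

{(2, 1), (23/70 - sqrt(3385)/70, 1/6 - sqrt(3385)/30), (23/70 + sqrt(3385)/70, 1/6 + sqrt(3385)/30)}

Compute a lex Gröbner basis by Buchberger's algorithm.
f_1 = 5*x_1*x_2 - 2*x_2 - 8, LT = x_1*x_2.
f_2 = 7*x_1 + 3*x_2**2 - 4*x_2 - 13, LT = x_1.

S(f_1,f_2): lcm = x_1*x_2. S = -3/7*x_2**3 + 4/7*x_2**2 + 51/35*x_2 - 8/5.
  leading term x_2**3: no divisor's leading term divides it; move -3/7*x_2**3 to the remainder.
  leading term x_2**2: no divisor's leading term divides it; move 4/7*x_2**2 to the remainder.
  leading term x_2: no divisor's leading term divides it; move 51/35*x_2 to the remainder.
  leading term 1: no divisor's leading term divides it; move -8/5 to the remainder.
  remainder -3/7*x_2**3 + 4/7*x_2**2 + 51/35*x_2 - 8/5 ≠ 0; add h_3 = -3/7*x_2**3 + 4/7*x_2**2 + 51/35*x_2 - 8/5 to the basis.

The other S-polynomials (S(f_1,h_3), S(f_2,h_3)) all reduce to 0 modulo the current basis, so we have a Gröbner basis.
Inter-reduce: drop elements whose leading term is divisible by another's, tail-reduce, and make monic.
Reduced Gröbner basis: {x_1 + 3/7*x_2**2 - 4/7*x_2 - 13/7, x_2**3 - 4/3*x_2**2 - 17/5*x_2 + 56/15}.

Elimination: the polynomial x_2**3 - 4/3*x_2**2 - 17/5*x_2 + 56/15 lies in the elimination ideal for x_2, so x_2 ∈ {1, 1/6 - sqrt(3385)/30, 1/6 + sqrt(3385)/30}. For each such x_2, the remaining basis elements (now univariate) give the rest of the solution.
  x_2 = 1: the earlier basis element becomes x_1 - 2 = 0, giving x_1 = 2 — point (2, 1).
  x_2 = 1/6 - sqrt(3385)/30: the earlier basis element becomes x_1 - 23/70 + sqrt(3385)/70 = 0, giving x_1 = 23/70 - sqrt(3385)/70 — point (23/70 - sqrt(3385)/70, 1/6 - sqrt(3385)/30).
  x_2 = 1/6 + sqrt(3385)/30: the earlier basis element becomes x_1 - sqrt(3385)/70 - 23/70 = 0, giving x_1 = 23/70 + sqrt(3385)/70 — point (23/70 + sqrt(3385)/70, 1/6 + sqrt(3385)/30).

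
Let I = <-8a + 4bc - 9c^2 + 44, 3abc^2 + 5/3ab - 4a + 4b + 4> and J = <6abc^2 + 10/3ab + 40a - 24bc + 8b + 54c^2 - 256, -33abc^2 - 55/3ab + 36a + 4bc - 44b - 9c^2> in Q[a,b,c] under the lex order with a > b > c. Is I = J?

Equality of ideals is decidable: compute both reduced Gröbner bases (unique for the ordering) and check whether they agree.
Buchberger on the first generating set:
f_1 = -8a + 4bc - 9c^2 + 44, LT = a.
f_2 = 3abc^2 + 5/3ab - 4a + 4b + 4, LT = abc^2.

S(f_1,f_2): lcm = abc^2. S = -5/9ab + 4/3a - 1/2b^2c^3 + 9/8bc^4 - 11/2bc^2 - 4/3b - 4/3.
  leading term ab: subtract (5/72b)·f_1 from -5/9ab + 4/3a - 1/2b^2c^3 + 9/8bc^4 - 11/2bc^2 - 4/3b - 4/3 → 4/3a - 1/2b^2c^3 - 5/18b^2c + 9/8bc^4 - 39/8bc^2 - 79/18b - 4/3
  leading term a: subtract (-1/6)·f_1 from 4/3a - 1/2b^2c^3 - 5/18b^2c + 9/8bc^4 - 39/8bc^2 - 79/18b - 4/3 → -1/2b^2c^3 - 5/18b^2c + 9/8bc^4 - 39/8bc^2 + 2/3bc - 79/18b - 3/2c^2 + 6
  leading term b^2c^3: no divisor's leading term divides it; move -1/2b^2c^3 to the remainder.
  leading term b^2c: no divisor's leading term divides it; move -5/18b^2c to the remainder.
  leading term bc^4: no divisor's leading term divides it; move 9/8bc^4 to the remainder.
  leading term bc^2: no divisor's leading term divides it; move -39/8bc^2 to the remainder.
  leading term bc: no divisor's leading term divides it; move 2/3bc to the remainder.
  leading term b: no divisor's leading term divides it; move -79/18b to the remainder.
  leading term c^2: no divisor's leading term divides it; move -3/2c^2 to the remainder.
  leading term 1: no divisor's leading term divides it; move 6 to the remainder.
  remainder -1/2b^2c^3 - 5/18b^2c + 9/8bc^4 - 39/8bc^2 + 2/3bc - 79/18b - 3/2c^2 + 6 ≠ 0; add g_3 = -1/2b^2c^3 - 5/18b^2c + 9/8bc^4 - 39/8bc^2 + 2/3bc - 79/18b - 3/2c^2 + 6 to the basis.

The other S-polynomials (S(f_1,g_3), S(f_2,g_3)) all reduce to 0 modulo the current basis, so we have a Gröbner basis.
Inter-reduce: drop elements whose leading term is divisible by another's, tail-reduce, and make monic.
Reduced Gröbner basis: {a - 1/2bc + 9/8c^2 - 11/2, b^2c^3 + 5/9b^2c - 9/4bc^4 + 39/4bc^2 - 4/3bc + 79/9b + 3c^2 - 12}.

Buchberger on the second generating set:
h_1 = 6abc^2 + 10/3ab + 40a - 24bc + 8b + 54c^2 - 256, LT = abc^2.
h_2 = -33abc^2 - 55/3ab + 36a + 4bc - 44b - 9c^2, LT = abc^2.

S(h_1,h_2): lcm = abc^2. S = 256/33a - 128/33bc + 96/11c^2 - 128/3.
  leading term a: no divisor's leading term divides it; move 256/33a to the remainder.
  leading term bc: no divisor's leading term divides it; move -128/33bc to the remainder.
  leading term c^2: no divisor's leading term divides it; move 96/11c^2 to the remainder.
  leading term 1: no divisor's leading term divides it; move -128/3 to the remainder.
  remainder 256/33a - 128/33bc + 96/11c^2 - 128/3 ≠ 0; add k_3 = 256/33a - 128/33bc + 96/11c^2 - 128/3 to the basis.

S(h_1,k_3): lcm = abc^2. S = 5/9ab + 20/3a + 1/2b^2c^3 - 9/8bc^4 + 11/2bc^2 - 4bc + 4/3b + 9c^2 - 128/3.
  leading term ab: subtract (55/768b)·k_3 from 5/9ab + 20/3a + 1/2b^2c^3 - 9/8bc^4 + 11/2bc^2 - 4bc + 4/3b + 9c^2 - 128/3 → 20/3a + 1/2b^2c^3 + 5/18b^2c - 9/8bc^4 + 39/8bc^2 - 4bc + 79/18b + 9c^2 - 128/3
  leading term a: subtract (55/64)·k_3 from 20/3a + 1/2b^2c^3 + 5/18b^2c - 9/8bc^4 + 39/8bc^2 - 4bc + 79/18b + 9c^2 - 128/3 → 1/2b^2c^3 + 5/18b^2c - 9/8bc^4 + 39/8bc^2 - 2/3bc + 79/18b + 3/2c^2 - 6
  leading term b^2c^3: no divisor's leading term divides it; move 1/2b^2c^3 to the remainder.
  leading term b^2c: no divisor's leading term divides it; move 5/18b^2c to the remainder.
  leading term bc^4: no divisor's leading term divides it; move -9/8bc^4 to the remainder.
  leading term bc^2: no divisor's leading term divides it; move 39/8bc^2 to the remainder.
  leading term bc: no divisor's leading term divides it; move -2/3bc to the remainder.
  leading term b: no divisor's leading term divides it; move 79/18b to the remainder.
  leading term c^2: no divisor's leading term divides it; move 3/2c^2 to the remainder.
  leading term 1: no divisor's leading term divides it; move -6 to the remainder.
  remainder 1/2b^2c^3 + 5/18b^2c - 9/8bc^4 + 39/8bc^2 - 2/3bc + 79/18b + 3/2c^2 - 6 ≠ 0; add k_4 = 1/2b^2c^3 + 5/18b^2c - 9/8bc^4 + 39/8bc^2 - 2/3bc + 79/18b + 3/2c^2 - 6 to the basis.

The other S-polynomials (S(h_2,k_3), S(h_1,k_4), S(h_2,k_4), S(k_3,k_4)) all reduce to 0 modulo the current basis, so we have a Gröbner basis.
Inter-reduce: drop elements whose leading term is divisible by another's, tail-reduce, and make monic.
Reduced Gröbner basis: {a - 1/2bc + 9/8c^2 - 11/2, b^2c^3 + 5/9b^2c - 9/4bc^4 + 39/4bc^2 - 4/3bc + 79/9b + 3c^2 - 12}.

Same reduced basis, so the two generating sets span the same ideal.

Yes, the ideals are equal.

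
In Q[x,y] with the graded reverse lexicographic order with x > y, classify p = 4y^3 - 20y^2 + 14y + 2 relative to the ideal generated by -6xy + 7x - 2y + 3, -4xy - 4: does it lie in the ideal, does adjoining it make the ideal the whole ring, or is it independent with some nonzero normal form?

4y^3 - 20y^2 + 14y + 2 is independent of I; its normal form modulo I is -9y + 9.

First compute the reduced Gröbner basis of I by Buchberger's algorithm.
f_1 = -6xy + 7x - 2y + 3, LT = xy.
f_2 = -4xy - 4, LT = xy.

S(f_1,f_2): lcm = xy. S = -7/6x + 1/3y - 3/2.
  leading term x: no divisor's leading term divides it; move -7/6x to the remainder.
  leading term y: no divisor's leading term divides it; move 1/3y to the remainder.
  leading term 1: no divisor's leading term divides it; move -3/2 to the remainder.
  remainder -7/6x + 1/3y - 3/2 ≠ 0; add h_3 = -7/6x + 1/3y - 3/2 to the basis.

S(f_1,h_3): lcm = xy. S = 2/7y^2 - 7/6x - 20/21y - 1/2.
  leading term y^2: no divisor's leading term divides it; move 2/7y^2 to the remainder.
  leading term x: subtract (1)·h_3 from -7/6x - 20/21y - 1/2 → -9/7y + 1
  leading term y: no divisor's leading term divides it; move -9/7y to the remainder.
  leading term 1: no divisor's leading term divides it; move 1 to the remainder.
  remainder 2/7y^2 - 9/7y + 1 ≠ 0; add h_4 = 2/7y^2 - 9/7y + 1 to the basis.

The other S-polynomials (S(f_2,h_3), S(f_1,h_4), S(f_2,h_4), S(h_3,h_4)) all reduce to 0 modulo the current basis, so we have a Gröbner basis.
Inter-reduce: drop elements whose leading term is divisible by another's, tail-reduce, and make monic.
Reduced Gröbner basis: {y^2 - 9/2y + 7/2, x - 2/7y + 9/7}.
Label its elements g_1 = y^2 - 9/2y + 7/2, g_2 = x - 2/7y + 9/7.

Reduce p = 4y^3 - 20y^2 + 14y + 2 modulo G:
  leading term y^3: subtract (4y)·g_1 from 4y^3 - 20y^2 + 14y + 2 → -2y^2 + 2
  leading term y^2: subtract (-2)·g_1 from -2y^2 + 2 → -9y + 9
  leading term y: no divisor's leading term divides it; move -9y to the remainder.
  leading term 1: no divisor's leading term divides it; move 9 to the remainder.
  normal form = -9y + 9.
The normal form is nonzero, so p ∉ I. Since p minus its normal form lies in I, I + (p) = I + (r) where r = -9y + 9; decide whether this ideal is the whole ring.
Run Buchberger on G together with r (pairs among the g_i already reduce to 0 since G is a Gröbner basis):
g_1 = y^2 - 9/2y + 7/2, LT = y^2.
g_2 = x - 2/7y + 9/7, LT = x.
r = -9y + 9, LT = y.

The S-polynomials (S(g_1,g_2), S(g_1,r), S(g_2,r)) all reduce to 0 modulo the current basis, so we have a Gröbner basis.
Inter-reduce: drop elements whose leading term is divisible by another's, tail-reduce, and make monic.
Reduced Gröbner basis: {x + 1, y - 1}.
The reduced Gröbner basis of I + (p) is {x + 1, y - 1} ≠ {1}, a proper ideal, so the enlarged system stays consistent: p is independent of I, with normal form -9y + 9.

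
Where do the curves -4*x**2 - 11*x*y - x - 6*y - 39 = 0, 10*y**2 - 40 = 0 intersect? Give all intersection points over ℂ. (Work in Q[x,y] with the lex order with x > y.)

{(9/4, -2), (3, -2), (-23/8 - sqrt(287)*I/8, 2), (-23/8 + sqrt(287)*I/8, 2)}

Compute a lex Gröbner basis by Buchberger's algorithm.
f_1 = -4*x**2 - 11*x*y - x - 6*y - 39, LT = x**2.
f_2 = 10*y**2 - 40, LT = y**2.

The S-polynomials (S(f_1,f_2)) all reduce to 0 modulo the current basis, so we have a Gröbner basis.
Inter-reduce: drop elements whose leading term is divisible by another's, tail-reduce, and make monic.
Reduced Gröbner basis: {x**2 + 11/4*x*y + 1/4*x + 3/2*y + 39/4, y**2 - 4}.

Elimination: the polynomial y**2 - 4 lies in the elimination ideal for y, so y ∈ {-2, 2}. For each such y, the remaining basis elements (now univariate) give the rest of the solution.
  y = -2: the earlier basis element becomes x**2 - 21/4*x + 27/4 = 0, giving x = 9/4, 3 — points (9/4, -2), (3, -2).
  y = 2: the earlier basis element becomes x**2 + 23/4*x + 51/4 = 0, giving x = -23/8 - sqrt(287)*I/8, -23/8 + sqrt(287)*I/8 — points (-23/8 - sqrt(287)*I/8, 2), (-23/8 + sqrt(287)*I/8, 2).
A lex Gröbner basis triangularizes the system, enabling back-substitution.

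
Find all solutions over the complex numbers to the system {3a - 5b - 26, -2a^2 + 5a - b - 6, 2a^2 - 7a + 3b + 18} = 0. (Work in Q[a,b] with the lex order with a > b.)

Compute a lex Gröbner basis by Buchberger's algorithm.
f_1 = 3a - 5b - 26, LT = a.
f_2 = -2a^2 + 5a - b - 6, LT = a^2.
f_3 = 2a^2 - 7a + 3b + 18, LT = a^2.

S(f_1,f_2): lcm = a^2. S = -5/3ab - 37/6a - 1/2b - 3.
  reduce S modulo (f_1, f_2, f_3):
  remainder -25/9b^2 - 227/9b - 508/9 ≠ 0; add h_4 = -25/9b^2 - 227/9b - 508/9 to the basis.

S(f_1,f_3): lcm = a^2. S = -5/3ab - 31/6a - 3/2b - 9.
  reduce S modulo (f_1, f_2, f_3, h_4):
  remainder 2/3b + 8/3 ≠ 0; add h_5 = 2/3b + 8/3 to the basis.

The other S-polynomials (S(f_2,f_3), S(f_1,h_4), S(f_2,h_4), S(f_3,h_4), S(f_1,h_5), S(f_2,h_5), S(f_3,h_5), S(h_4,h_5)) all reduce to 0 modulo the current basis, so we have a Gröbner basis.
Inter-reduce: drop elements whose leading term is divisible by another's, tail-reduce, and make monic.
Reduced Gröbner basis: {a - 2, b + 4}.

From the last basis element, b + 4 = 0, so b takes values in {-4}. Each choice, substituted upward through the basis, yields the corresponding point(s) of the solution set.
  b = -4: the earlier basis element becomes a - 2 = 0, giving a = 2 — point (2, -4).

{(2, -4)}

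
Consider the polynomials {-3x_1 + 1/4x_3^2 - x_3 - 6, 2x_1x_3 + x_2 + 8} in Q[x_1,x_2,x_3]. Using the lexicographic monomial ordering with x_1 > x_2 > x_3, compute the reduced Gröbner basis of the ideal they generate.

G = {x_1 - 1/12x_3^2 + 1/3x_3 + 2, x_2 + 1/6x_3^3 - 2/3x_3^2 - 4x_3 + 8}

This is the nonlinear analogue of row-reducing a linear system.

f_1 = -3x_1 + 1/4x_3^2 - x_3 - 6, LT = x_1.
f_2 = 2x_1x_3 + x_2 + 8, LT = x_1x_3.

S(f_1,f_2): lcm = x_1x_3. S = -1/2x_2 - 1/12x_3^3 + 1/3x_3^2 + 2x_3 - 4.
  reduce S modulo (f_1, f_2):
  remainder -1/2x_2 - 1/12x_3^3 + 1/3x_3^2 + 2x_3 - 4 ≠ 0; add g_3 = -1/2x_2 - 1/12x_3^3 + 1/3x_3^2 + 2x_3 - 4 to the basis.

The other S-polynomials (S(f_1,g_3), S(f_2,g_3)) all reduce to 0 modulo the current basis, so we have a Gröbner basis.
Inter-reduce: drop elements whose leading term is divisible by another's, tail-reduce, and make monic.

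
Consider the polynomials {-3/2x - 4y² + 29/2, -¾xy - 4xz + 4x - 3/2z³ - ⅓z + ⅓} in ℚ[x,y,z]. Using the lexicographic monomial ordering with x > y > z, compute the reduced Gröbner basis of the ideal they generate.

G = {x + 8/3y² - 29/3, y³ + 16/3y²z - 16/3y² - 29/8y - ¾z³ - 39/2z + 39/2}

This is the nonlinear analogue of row-reducing a linear system.

f_1 = -3/2x - 4y² + 29/2, LT = x.
f_2 = -¾xy - 4xz + 4x - 3/2z³ - ⅓z + ⅓, LT = xy.

S(f_1,f_2): lcm = xy. S = -16/3xz + 16/3x + 8/3y³ - 29/3y - 2z³ - 4/9z + 4/9.
  leading term xz: subtract (32/9z)·f_1 from -16/3xz + 16/3x + 8/3y³ - 29/3y - 2z³ - 4/9z + 4/9 → 16/3x + 8/3y³ + 128/9y²z - 29/3y - 2z³ - 52z + 4/9
  leading term x: subtract (-32/9)·f_1 from 16/3x + 8/3y³ + 128/9y²z - 29/3y - 2z³ - 52z + 4/9 → 8/3y³ + 128/9y²z - 128/9y² - 29/3y - 2z³ - 52z + 52
  leading term y³: no divisor's leading term divides it; move 8/3y³ to the remainder.
  leading term y²z: no divisor's leading term divides it; move 128/9y²z to the remainder.
  leading term y²: no divisor's leading term divides it; move -128/9y² to the remainder.
  leading term y: no divisor's leading term divides it; move -29/3y to the remainder.
  leading term z³: no divisor's leading term divides it; move -2z³ to the remainder.
  leading term z: no divisor's leading term divides it; move -52z to the remainder.
  leading term 1: no divisor's leading term divides it; move 52 to the remainder.
  remainder 8/3y³ + 128/9y²z - 128/9y² - 29/3y - 2z³ - 52z + 52 ≠ 0; add g_3 = 8/3y³ + 128/9y²z - 128/9y² - 29/3y - 2z³ - 52z + 52 to the basis.

S(f_1,g_3): leading monomials are coprime, so the S-polynomial reduces to 0 (Buchberger's first criterion).
S(f_2,g_3): lcm = xy³. S = 29/8xy + ¾xz³ + 39/2xz - 39/2x + 2y²z³ + 4/9y²z - 4/9y².
  leading term xy: subtract (-29/12y)·f_1 from 29/8xy + ¾xz³ + 39/2xz - 39/2x + 2y²z³ + 4/9y²z - 4/9y² → ¾xz³ + 39/2xz - 39/2x - 29/3y³ + 2y²z³ + 4/9y²z - 4/9y² + 841/24y
  leading term xz³: subtract (-½z³)·f_1 from ¾xz³ + 39/2xz - 39/2x - 29/3y³ + 2y²z³ + 4/9y²z - 4/9y² + 841/24y → 39/2xz - 39/2x - 29/3y³ + 4/9y²z - 4/9y² + 841/24y + 29/4z³
  leading term xz: subtract (-13z)·f_1 from 39/2xz - 39/2x - 29/3y³ + 4/9y²z - 4/9y² + 841/24y + 29/4z³ → -39/2x - 29/3y³ - 464/9y²z - 4/9y² + 841/24y + 29/4z³ + 377/2z
  leading term x: subtract (13)·f_1 from -39/2x - 29/3y³ - 464/9y²z - 4/9y² + 841/24y + 29/4z³ + 377/2z → -29/3y³ - 464/9y²z + 464/9y² + 841/24y + 29/4z³ + 377/2z - 377/2
  leading term y³: subtract (-29/8)·g_3 from -29/3y³ - 464/9y²z + 464/9y² + 841/24y + 29/4z³ + 377/2z - 377/2 → 0
  remainder 0.

Every S-polynomial of the final basis reduces to 0, so we have a Gröbner basis.
Inter-reduce: drop elements whose leading term is divisible by another's, tail-reduce, and make monic.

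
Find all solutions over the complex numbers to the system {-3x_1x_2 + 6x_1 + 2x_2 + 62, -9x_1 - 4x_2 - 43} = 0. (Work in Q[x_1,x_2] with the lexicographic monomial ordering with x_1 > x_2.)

{(-2, -25/4), (-3, -4)}

Compute a lex Gröbner basis by Buchberger's algorithm.
f_1 = -3x_1x_2 + 6x_1 + 2x_2 + 62, LT = x_1x_2.
f_2 = -9x_1 - 4x_2 - 43, LT = x_1.

S(f_1,f_2): lcm = x_1x_2. S = -2x_1 - 4/9x_2^2 - 49/9x_2 - 62/3.
  leading term x_1: subtract (2/9)·f_2 from -2x_1 - 4/9x_2^2 - 49/9x_2 - 62/3 → -4/9x_2^2 - 41/9x_2 - 100/9
  leading term x_2^2: no divisor's leading term divides it; move -4/9x_2^2 to the remainder.
  leading term x_2: no divisor's leading term divides it; move -41/9x_2 to the remainder.
  leading term 1: no divisor's leading term divides it; move -100/9 to the remainder.
  remainder -4/9x_2^2 - 41/9x_2 - 100/9 ≠ 0; add h_3 = -4/9x_2^2 - 41/9x_2 - 100/9 to the basis.

The other S-polynomials (S(f_1,h_3), S(f_2,h_3)) all reduce to 0 modulo the current basis, so we have a Gröbner basis.
Inter-reduce: drop elements whose leading term is divisible by another's, tail-reduce, and make monic.
Reduced Gröbner basis: {x_1 + 4/9x_2 + 43/9, x_2^2 + 41/4x_2 + 25}.

A lex Gröbner basis eliminates variables successively. Here x_2^2 + 41/4x_2 + 25 depends only on x_2, with roots {-25/4, -4}; lifting each root through the earlier basis elements recovers the full solutions.
  x_2 = -25/4: the earlier basis element becomes x_1 + 2 = 0, giving x_1 = -2 — point (-2, -25/4).
  x_2 = -4: the earlier basis element becomes x_1 + 3 = 0, giving x_1 = -3 — point (-3, -4).
Zero-dimensionality of the ideal guarantees finitely many solutions over ℂ.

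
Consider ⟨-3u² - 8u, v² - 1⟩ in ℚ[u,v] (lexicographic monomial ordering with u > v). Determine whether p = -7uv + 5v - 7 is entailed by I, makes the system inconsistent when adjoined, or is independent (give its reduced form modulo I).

First compute the reduced Gröbner basis of I by Buchberger's algorithm.
f_1 = -3u² - 8u, LT = u².
f_2 = v² - 1, LT = v².

The S-polynomials (S(f_1,f_2)) all reduce to 0 modulo the current basis, so we have a Gröbner basis.
Inter-reduce: drop elements whose leading term is divisible by another's, tail-reduce, and make monic.
Reduced Gröbner basis: {u² + 8/3u, v² - 1}.
Label its elements g_1 = u² + 8/3u, g_2 = v² - 1.

Reduce p = -7uv + 5v - 7 modulo G:
  leading term uv: no divisor's leading term divides it; move -7uv to the remainder.
  leading term v: no divisor's leading term divides it; move 5v to the remainder.
  leading term 1: no divisor's leading term divides it; move -7 to the remainder.
  normal form = -7uv + 5v - 7.
The normal form is nonzero, so p ∉ I. Since p minus its normal form lies in I, I + (p) = I + (r) where r = -7uv + 5v - 7; decide whether this ideal is the whole ring.
Run Buchberger on G together with r (pairs among the g_i already reduce to 0 since G is a Gröbner basis):
g_1 = u² + 8/3u, LT = u².
g_2 = v² - 1, LT = v².
r = -7uv + 5v - 7, LT = uv.

S(g_1,r): lcm = u²v. S = 71/21uv - u.
  reduce S modulo (g_1, g_2, r):
  remainder -u + 355/147v - 71/21 ≠ 0; add m_4 = -u + 355/147v - 71/21 to the basis.

S(g_2,r): lcm = uv². S = -u + 5/7v² - v.
  reduce S modulo (g_1, g_2, r, m_4):
  remainder -502/147v + 86/21 ≠ 0; add m_5 = -502/147v + 86/21 to the basis.

S(r,m_4): lcm = uv. S = 355/147v² - 86/21v + 1.
  reduce S modulo (g_1, g_2, r, m_4, m_5):
  remainder -18400/12299 ≠ 0; add m_6 = -18400/12299 to the basis.

The other S-polynomials (S(g_1,g_2), S(g_1,m_4), S(g_2,m_4), S(g_1,m_5), S(g_2,m_5), S(r,m_5), S(m_4,m_5), S(g_1,m_6), S(g_2,m_6), S(r,m_6), S(m_4,m_6), S(m_5,m_6)) all reduce to 0 modulo the current basis, so we have a Gröbner basis.
Inter-reduce: drop elements whose leading term is divisible by another's, tail-reduce, and make monic.
Reduced Gröbner basis: {1}.
The reduced Gröbner basis of I + (p) is {1}: the ideal is the whole ring, so the enlarged system has no common solution — adjoining p is inconsistent.

Ideal membership is decidable via reduction modulo a Gröbner basis.

Adjoining -7uv + 5v - 7 makes the ideal the whole ring: the system is inconsistent.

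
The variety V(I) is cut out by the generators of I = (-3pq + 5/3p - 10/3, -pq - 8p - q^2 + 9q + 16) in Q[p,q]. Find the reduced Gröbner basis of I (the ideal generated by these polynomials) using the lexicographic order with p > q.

G = {p + 9/77q^2 - 81/77q - 2, q^3 - 86/9q^2 - 109/9q}

f_1 = -3pq + 5/3p - 10/3, LT = pq.
f_2 = -pq - 8p - q^2 + 9q + 16, LT = pq.

S(f_1,f_2): lcm = pq. S = -77/9p - q^2 + 9q + 154/9.
  leading term p: no divisor's leading term divides it; move -77/9p to the remainder.
  leading term q^2: no divisor's leading term divides it; move -q^2 to the remainder.
  leading term q: no divisor's leading term divides it; move 9q to the remainder.
  leading term 1: no divisor's leading term divides it; move 154/9 to the remainder.
  remainder -77/9p - q^2 + 9q + 154/9 ≠ 0; add g_3 = -77/9p - q^2 + 9q + 154/9 to the basis.

S(f_1,g_3): lcm = pq. S = -5/9p - 9/77q^3 + 81/77q^2 + 2q + 10/9.
  leading term p: subtract (5/77)·g_3 from -5/9p - 9/77q^3 + 81/77q^2 + 2q + 10/9 → -9/77q^3 + 86/77q^2 + 109/77q
  leading term q^3: no divisor's leading term divides it; move -9/77q^3 to the remainder.
  leading term q^2: no divisor's leading term divides it; move 86/77q^2 to the remainder.
  leading term q: no divisor's leading term divides it; move 109/77q to the remainder.
  remainder -9/77q^3 + 86/77q^2 + 109/77q ≠ 0; add g_4 = -9/77q^3 + 86/77q^2 + 109/77q to the basis.

The other S-polynomials (S(f_2,g_3), S(f_1,g_4), S(f_2,g_4), S(g_3,g_4)) all reduce to 0 modulo the current basis, so we have a Gröbner basis.
Inter-reduce: drop elements whose leading term is divisible by another's, tail-reduce, and make monic.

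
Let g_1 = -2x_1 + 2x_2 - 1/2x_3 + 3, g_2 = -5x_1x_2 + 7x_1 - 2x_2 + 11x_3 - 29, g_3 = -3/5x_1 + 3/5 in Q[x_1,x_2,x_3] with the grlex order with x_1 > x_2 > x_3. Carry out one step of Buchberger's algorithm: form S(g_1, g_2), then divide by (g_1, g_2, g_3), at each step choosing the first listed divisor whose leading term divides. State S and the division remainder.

lcm(LM(g_1), LM(g_2)) = x_1x_2.
S = (lcm/LT(g_1))·g_1 − (lcm/LT(g_2))·g_2 = -x_2^2 + 1/4x_2x_3 + 7/5x_1 - 19/10x_2 + 11/5x_3 - 29/5.
Reduce S modulo (g_1, g_2, g_3) in that order:
  leading term x_2^2: no divisor's leading term divides it; move -x_2^2 to the remainder.
  leading term x_2x_3: no divisor's leading term divides it; move 1/4x_2x_3 to the remainder.
  leading term x_1: subtract (-7/10)·g_1 from 7/5x_1 - 19/10x_2 + 11/5x_3 - 29/5 → -1/2x_2 + 37/20x_3 - 37/10
  leading term x_2: no divisor's leading term divides it; move -1/2x_2 to the remainder.
  leading term x_3: no divisor's leading term divides it; move 37/20x_3 to the remainder.
  leading term 1: no divisor's leading term divides it; move -37/10 to the remainder.
The remainder -x_2^2 + 1/4x_2x_3 - 1/2x_2 + 37/20x_3 - 37/10 is nonzero, so it would be added as the next basis element.

S(g_1, g_2) = -x_2^2 + 1/4x_2x_3 + 7/5x_1 - 19/10x_2 + 11/5x_3 - 29/5; remainder on division = -x_2^2 + 1/4x_2x_3 - 1/2x_2 + 37/20x_3 - 37/10.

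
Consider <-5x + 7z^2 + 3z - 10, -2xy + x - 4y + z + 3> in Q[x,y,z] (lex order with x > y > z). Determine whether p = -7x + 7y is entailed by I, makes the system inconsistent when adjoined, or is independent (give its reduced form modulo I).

-7x + 7y is independent of I; its normal form modulo I is 7y - 49/5z^2 - 21/5z + 14.

First compute the reduced Gröbner basis of I by Buchberger's algorithm.
f_1 = -5x + 7z^2 + 3z - 10, LT = x.
f_2 = -2xy + x - 4y + z + 3, LT = xy.

S(f_1,f_2): lcm = xy. S = 1/2x - 7/5yz^2 - 3/5yz + 1/2z + 3/2.
  leading term x: subtract (-1/10)·f_1 from 1/2x - 7/5yz^2 - 3/5yz + 1/2z + 3/2 → -7/5yz^2 - 3/5yz + 7/10z^2 + 4/5z + 1/2
  leading term yz^2: no divisor's leading term divides it; move -7/5yz^2 to the remainder.
  leading term yz: no divisor's leading term divides it; move -3/5yz to the remainder.
  leading term z^2: no divisor's leading term divides it; move 7/10z^2 to the remainder.
  leading term z: no divisor's leading term divides it; move 4/5z to the remainder.
  leading term 1: no divisor's leading term divides it; move 1/2 to the remainder.
  remainder -7/5yz^2 - 3/5yz + 7/10z^2 + 4/5z + 1/2 ≠ 0; add h_3 = -7/5yz^2 - 3/5yz + 7/10z^2 + 4/5z + 1/2 to the basis.

The other S-polynomials (S(f_1,h_3), S(f_2,h_3)) all reduce to 0 modulo the current basis, so we have a Gröbner basis.
Inter-reduce: drop elements whose leading term is divisible by another's, tail-reduce, and make monic.
Reduced Gröbner basis: {x - 7/5z^2 - 3/5z + 2, yz^2 + 3/7yz - 1/2z^2 - 4/7z - 5/14}.
Label its elements g_1 = x - 7/5z^2 - 3/5z + 2, g_2 = yz^2 + 3/7yz - 1/2z^2 - 4/7z - 5/14.

Reduce p = -7x + 7y modulo G:
  leading term x: subtract (-7)·g_1 from -7x + 7y → 7y - 49/5z^2 - 21/5z + 14
  leading term y: no divisor's leading term divides it; move 7y to the remainder.
  leading term z^2: no divisor's leading term divides it; move -49/5z^2 to the remainder.
  leading term z: no divisor's leading term divides it; move -21/5z to the remainder.
  leading term 1: no divisor's leading term divides it; move 14 to the remainder.
  normal form = 7y - 49/5z^2 - 21/5z + 14.
The normal form is nonzero, so p ∉ I. Since p minus its normal form lies in I, I + (p) = I + (r) where r = 7y - 49/5z^2 - 21/5z + 14; decide whether this ideal is the whole ring.
Run Buchberger on G together with r (pairs among the g_i already reduce to 0 since G is a Gröbner basis):
g_1 = x - 7/5z^2 - 3/5z + 2, LT = x.
g_2 = yz^2 + 3/7yz - 1/2z^2 - 4/7z - 5/14, LT = yz^2.
r = 7y - 49/5z^2 - 21/5z + 14, LT = y.

S(g_2,r): lcm = yz^2. S = 3/7yz + 7/5z^4 + 3/5z^3 - 5/2z^2 - 4/7z - 5/14.
  leading term yz: subtract (3/49z)·r from 3/7yz + 7/5z^4 + 3/5z^3 - 5/2z^2 - 4/7z - 5/14 → 7/5z^4 + 6/5z^3 - 157/70z^2 - 10/7z - 5/14
  leading term z^4: no divisor's leading term divides it; move 7/5z^4 to the remainder.
  leading term z^3: no divisor's leading term divides it; move 6/5z^3 to the remainder.
  leading term z^2: no divisor's leading term divides it; move -157/70z^2 to the remainder.
  leading term z: no divisor's leading term divides it; move -10/7z to the remainder.
  leading term 1: no divisor's leading term divides it; move -5/14 to the remainder.
  remainder 7/5z^4 + 6/5z^3 - 157/70z^2 - 10/7z - 5/14 ≠ 0; add m_4 = 7/5z^4 + 6/5z^3 - 157/70z^2 - 10/7z - 5/14 to the basis.

The other S-polynomials (S(g_1,g_2), S(g_1,r), S(g_1,m_4), S(g_2,m_4), S(r,m_4)) all reduce to 0 modulo the current basis, so we have a Gröbner basis.
Inter-reduce: drop elements whose leading term is divisible by another's, tail-reduce, and make monic.
Reduced Gröbner basis: {x - 7/5z^2 - 3/5z + 2, y - 7/5z^2 - 3/5z + 2, z^4 + 6/7z^3 - 157/98z^2 - 50/49z - 25/98}.
The reduced Gröbner basis of I + (p) is {x - 7/5z^2 - 3/5z + 2, y - 7/5z^2 - 3/5z + 2, z^4 + 6/7z^3 - 157/98z^2 - 50/49z - 25/98} ≠ {1}, a proper ideal, so the enlarged system stays consistent: p is independent of I, with normal form 7y - 49/5z^2 - 21/5z + 14.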